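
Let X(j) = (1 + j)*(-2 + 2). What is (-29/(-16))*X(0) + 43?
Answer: 43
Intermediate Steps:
X(j) = 0 (X(j) = (1 + j)*0 = 0)
(-29/(-16))*X(0) + 43 = -29/(-16)*0 + 43 = -29*(-1/16)*0 + 43 = (29/16)*0 + 43 = 0 + 43 = 43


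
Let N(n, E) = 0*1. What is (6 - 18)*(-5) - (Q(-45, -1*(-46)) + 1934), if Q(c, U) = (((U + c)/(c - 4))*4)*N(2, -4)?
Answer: -1874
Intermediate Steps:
N(n, E) = 0
Q(c, U) = 0 (Q(c, U) = (((U + c)/(c - 4))*4)*0 = (((U + c)/(-4 + c))*4)*0 = (4*(U + c)/(-4 + c))*0 = 0)
(6 - 18)*(-5) - (Q(-45, -1*(-46)) + 1934) = (6 - 18)*(-5) - (0 + 1934) = -12*(-5) - 1*1934 = 60 - 1934 = -1874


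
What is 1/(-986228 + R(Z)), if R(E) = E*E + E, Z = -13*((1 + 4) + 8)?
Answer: -1/957836 ≈ -1.0440e-6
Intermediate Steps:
Z = -169 (Z = -13*(5 + 8) = -13*13 = -169)
R(E) = E + E² (R(E) = E² + E = E + E²)
1/(-986228 + R(Z)) = 1/(-986228 - 169*(1 - 169)) = 1/(-986228 - 169*(-168)) = 1/(-986228 + 28392) = 1/(-957836) = -1/957836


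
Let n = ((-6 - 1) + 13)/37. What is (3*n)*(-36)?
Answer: -648/37 ≈ -17.514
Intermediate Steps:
n = 6/37 (n = (-7 + 13)*(1/37) = 6*(1/37) = 6/37 ≈ 0.16216)
(3*n)*(-36) = (3*(6/37))*(-36) = (18/37)*(-36) = -648/37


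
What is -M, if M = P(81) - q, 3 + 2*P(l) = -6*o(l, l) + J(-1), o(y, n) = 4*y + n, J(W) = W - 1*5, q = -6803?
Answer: -11167/2 ≈ -5583.5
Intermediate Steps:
J(W) = -5 + W (J(W) = W - 5 = -5 + W)
o(y, n) = n + 4*y
P(l) = -9/2 - 15*l (P(l) = -3/2 + (-6*(l + 4*l) + (-5 - 1))/2 = -3/2 + (-30*l - 6)/2 = -3/2 + (-6 - 30*l)/2 = -3/2 + (-3 - 15*l) = -9/2 - 15*l)
M = 11167/2 (M = (-9/2 - 15*81) - 1*(-6803) = (-9/2 - 1215) + 6803 = -2439/2 + 6803 = 11167/2 ≈ 5583.5)
-M = -1*11167/2 = -11167/2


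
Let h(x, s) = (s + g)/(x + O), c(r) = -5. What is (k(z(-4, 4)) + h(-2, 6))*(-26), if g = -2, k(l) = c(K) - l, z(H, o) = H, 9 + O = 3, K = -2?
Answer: 39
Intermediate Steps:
O = -6 (O = -9 + 3 = -6)
k(l) = -5 - l
h(x, s) = (-2 + s)/(-6 + x) (h(x, s) = (s - 2)/(x - 6) = (-2 + s)/(-6 + x))
(k(z(-4, 4)) + h(-2, 6))*(-26) = ((-5 - 1*(-4)) + (-2 + 6)/(-6 - 2))*(-26) = ((-5 + 4) + 4/(-8))*(-26) = (-1 - ⅛*4)*(-26) = (-1 - ½)*(-26) = -3/2*(-26) = 39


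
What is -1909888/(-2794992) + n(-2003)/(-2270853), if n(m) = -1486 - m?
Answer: 90325622575/132229499337 ≈ 0.68310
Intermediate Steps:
-1909888/(-2794992) + n(-2003)/(-2270853) = -1909888/(-2794992) + (-1486 - 1*(-2003))/(-2270853) = -1909888*(-1/2794992) + (-1486 + 2003)*(-1/2270853) = 119368/174687 + 517*(-1/2270853) = 119368/174687 - 517/2270853 = 90325622575/132229499337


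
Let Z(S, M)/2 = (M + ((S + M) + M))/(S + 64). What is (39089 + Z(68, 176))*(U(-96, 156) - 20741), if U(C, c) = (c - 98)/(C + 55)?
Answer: -1097266163165/1353 ≈ -8.1099e+8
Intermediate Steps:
U(C, c) = (-98 + c)/(55 + C)
Z(S, M) = 2*(S + 3*M)/(64 + S) (Z(S, M) = 2*((M + ((S + M) + M))/(S + 64)) = 2*((M + ((M + S) + M))/(64 + S)) = 2*((M + (S + 2*M))/(64 + S)) = 2*((S + 3*M)/(64 + S)) = 2*(S + 3*M)/(64 + S))
(39089 + Z(68, 176))*(U(-96, 156) - 20741) = (39089 + 2*(68 + 3*176)/(64 + 68))*((-98 + 156)/(55 - 96) - 20741) = (39089 + 2*(68 + 528)/132)*(58/(-41) - 20741) = (39089 + 2*(1/132)*596)*(-1/41*58 - 20741) = (39089 + 298/33)*(-58/41 - 20741) = (1290235/33)*(-850439/41) = -1097266163165/1353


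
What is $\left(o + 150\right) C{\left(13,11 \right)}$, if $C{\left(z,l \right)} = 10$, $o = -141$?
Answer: $90$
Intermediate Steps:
$\left(o + 150\right) C{\left(13,11 \right)} = \left(-141 + 150\right) 10 = 9 \cdot 10 = 90$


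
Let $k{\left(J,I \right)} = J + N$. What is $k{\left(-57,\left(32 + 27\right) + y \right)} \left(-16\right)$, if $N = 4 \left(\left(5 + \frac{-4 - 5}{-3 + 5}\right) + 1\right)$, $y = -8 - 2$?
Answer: $816$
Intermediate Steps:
$y = -10$ ($y = -8 - 2 = -10$)
$N = 6$ ($N = 4 \left(\left(5 - \frac{9}{2}\right) + 1\right) = 4 \left(\frac{1}{2} + 1\right) = 4 \cdot \frac{3}{2} = 6$)
$k{\left(J,I \right)} = 6 + J$ ($k{\left(J,I \right)} = J + 6 = 6 + J$)
$k{\left(-57,\left(32 + 27\right) + y \right)} \left(-16\right) = \left(6 - 57\right) \left(-16\right) = \left(-51\right) \left(-16\right) = 816$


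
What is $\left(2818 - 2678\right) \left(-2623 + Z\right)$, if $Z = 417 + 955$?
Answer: $-175140$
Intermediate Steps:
$Z = 1372$
$\left(2818 - 2678\right) \left(-2623 + Z\right) = \left(2818 - 2678\right) \left(-2623 + 1372\right) = 140 \left(-1251\right) = -175140$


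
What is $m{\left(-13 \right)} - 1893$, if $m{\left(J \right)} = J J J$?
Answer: $-4090$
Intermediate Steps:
$m{\left(J \right)} = J^{3}$ ($m{\left(J \right)} = J^{2} J = J^{3}$)
$m{\left(-13 \right)} - 1893 = \left(-13\right)^{3} - 1893 = -2197 - 1893 = -4090$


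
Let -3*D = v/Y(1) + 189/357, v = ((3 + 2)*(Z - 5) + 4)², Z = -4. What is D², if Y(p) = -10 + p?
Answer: 812022016/210681 ≈ 3854.3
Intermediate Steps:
v = 1681 (v = ((3 + 2)*(-4 - 5) + 4)² = (5*(-9) + 4)² = (-45 + 4)² = (-41)² = 1681)
D = 28496/459 (D = -(1681/(-10 + 1) + 189/357)/3 = -(1681/(-9) + 189*(1/357))/3 = -(1681*(-⅑) + 9/17)/3 = -(-1681/9 + 9/17)/3 = -⅓*(-28496/153) = 28496/459 ≈ 62.083)
D² = (28496/459)² = 812022016/210681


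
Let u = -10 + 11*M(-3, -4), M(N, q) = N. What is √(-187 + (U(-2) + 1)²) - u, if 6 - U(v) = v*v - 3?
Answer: 43 + I*√151 ≈ 43.0 + 12.288*I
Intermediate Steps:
U(v) = 9 - v² (U(v) = 6 - (v*v - 3) = 6 - (v² - 3) = 6 - (-3 + v²) = 6 + (3 - v²) = 9 - v²)
u = -43 (u = -10 + 11*(-3) = -10 - 33 = -43)
√(-187 + (U(-2) + 1)²) - u = √(-187 + ((9 - 1*(-2)²) + 1)²) - 1*(-43) = √(-187 + ((9 - 1*4) + 1)²) + 43 = √(-187 + ((9 - 4) + 1)²) + 43 = √(-187 + (5 + 1)²) + 43 = √(-187 + 6²) + 43 = √(-187 + 36) + 43 = √(-151) + 43 = I*√151 + 43 = 43 + I*√151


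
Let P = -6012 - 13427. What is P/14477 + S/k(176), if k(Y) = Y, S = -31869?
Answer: -464788777/2547952 ≈ -182.42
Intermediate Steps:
P = -19439
P/14477 + S/k(176) = -19439/14477 - 31869/176 = -464788777/2547952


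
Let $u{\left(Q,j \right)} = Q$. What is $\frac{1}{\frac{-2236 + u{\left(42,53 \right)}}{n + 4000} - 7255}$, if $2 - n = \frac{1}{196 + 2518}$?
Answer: $- \frac{10861427}{78805607401} \approx -0.00013783$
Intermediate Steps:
$n = \frac{5427}{2714}$ ($n = 2 - \frac{1}{196 + 2518} = 2 - \frac{1}{2714} = \frac{5427}{2714} \approx 1.9996$)
$\frac{1}{\frac{-2236 + u{\left(42,53 \right)}}{n + 4000} - 7255} = \frac{1}{\frac{-2236 + 42}{\frac{5427}{2714} + 4000} - 7255} = \frac{1}{- \frac{2194}{\frac{10861427}{2714}} - 7255} = \frac{1}{\left(-2194\right) \frac{2714}{10861427} - 7255} = \frac{1}{- \frac{5954516}{10861427} - 7255} = \frac{1}{- \frac{78805607401}{10861427}} = - \frac{10861427}{78805607401}$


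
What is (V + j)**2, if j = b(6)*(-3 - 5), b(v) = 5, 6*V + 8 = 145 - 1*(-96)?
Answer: 49/36 ≈ 1.3611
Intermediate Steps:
V = 233/6 (V = -4/3 + (145 - 1*(-96))/6 = -4/3 + (145 + 96)/6 = -4/3 + (1/6)*241 = -4/3 + 241/6 = 233/6 ≈ 38.833)
j = -40 (j = 5*(-3 - 5) = 5*(-8) = -40)
(V + j)**2 = (233/6 - 40)**2 = (-7/6)**2 = 49/36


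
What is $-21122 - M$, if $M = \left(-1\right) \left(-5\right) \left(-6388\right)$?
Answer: $10818$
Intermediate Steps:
$M = -31940$ ($M = 5 \left(-6388\right) = -31940$)
$-21122 - M = -21122 - -31940 = -21122 + 31940 = 10818$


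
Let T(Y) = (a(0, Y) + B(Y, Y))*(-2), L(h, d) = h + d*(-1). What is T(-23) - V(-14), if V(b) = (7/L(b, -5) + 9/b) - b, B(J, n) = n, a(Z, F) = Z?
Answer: 4211/126 ≈ 33.421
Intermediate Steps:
L(h, d) = h - d
V(b) = -b + 7/(5 + b) + 9/b (V(b) = (7/(b - 1*(-5)) + 9/b) - b = (7/(b + 5) + 9/b) - b = (7/(5 + b) + 9/b) - b = -b + 7/(5 + b) + 9/b)
T(Y) = -2*Y (T(Y) = (0 + Y)*(-2) = Y*(-2) = -2*Y)
T(-23) - V(-14) = -2*(-23) - (-1*(-14) + 7/(5 - 14) + 9/(-14)) = 46 - (14 + 7/(-9) + 9*(-1/14)) = 46 - (14 + 7*(-1/9) - 9/14) = 46 - (14 - 7/9 - 9/14) = 46 - 1*1585/126 = 46 - 1585/126 = 4211/126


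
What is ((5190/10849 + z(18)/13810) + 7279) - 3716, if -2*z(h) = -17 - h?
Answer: 213558893691/59929876 ≈ 3563.5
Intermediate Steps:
z(h) = 17/2 + h/2 (z(h) = -(-17 - h)/2 = 17/2 + h/2)
((5190/10849 + z(18)/13810) + 7279) - 3716 = ((5190/10849 + (17/2 + (½)*18)/13810) + 7279) - 3716 = ((5190*(1/10849) + (17/2 + 9)*(1/13810)) + 7279) - 3716 = ((5190/10849 + (35/2)*(1/13810)) + 7279) - 3716 = ((5190/10849 + 7/5524) + 7279) - 3716 = (28745503/59929876 + 7279) - 3716 = 436258312907/59929876 - 3716 = 213558893691/59929876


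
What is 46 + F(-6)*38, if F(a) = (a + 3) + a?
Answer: -296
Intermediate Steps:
F(a) = 3 + 2*a (F(a) = (3 + a) + a = 3 + 2*a)
46 + F(-6)*38 = 46 + (3 + 2*(-6))*38 = 46 + (3 - 12)*38 = 46 - 9*38 = 46 - 342 = -296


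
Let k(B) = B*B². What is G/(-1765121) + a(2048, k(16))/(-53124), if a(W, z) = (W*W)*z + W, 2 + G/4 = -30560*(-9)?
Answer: -2527050827781160/7814190667 ≈ -3.2339e+5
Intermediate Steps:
k(B) = B³
G = 1100152 (G = -8 + 4*(-30560*(-9)) = -8 + 4*275040 = -8 + 1100160 = 1100152)
a(W, z) = W + z*W² (a(W, z) = W²*z + W = z*W² + W = W + z*W²)
G/(-1765121) + a(2048, k(16))/(-53124) = 1100152/(-1765121) + (2048*(1 + 2048*16³))/(-53124) = 1100152*(-1/1765121) + (2048*(1 + 2048*4096))*(-1/53124) = -1100152/1765121 + (2048*(1 + 8388608))*(-1/53124) = -1100152/1765121 + (2048*8388609)*(-1/53124) = -1100152/1765121 + 17179871232*(-1/53124) = -1100152/1765121 - 1431655936/4427 = -2527050827781160/7814190667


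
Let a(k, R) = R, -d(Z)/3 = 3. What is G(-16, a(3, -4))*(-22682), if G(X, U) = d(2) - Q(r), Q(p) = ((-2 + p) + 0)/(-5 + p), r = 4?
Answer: 158774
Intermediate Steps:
d(Z) = -9 (d(Z) = -3*3 = -9)
Q(p) = (-2 + p)/(-5 + p)
G(X, U) = -7 (G(X, U) = -9 - (-2 + 4)/(-5 + 4) = -9 - 2/(-1) = -9 - (-1)*2 = -9 - 1*(-2) = -9 + 2 = -7)
G(-16, a(3, -4))*(-22682) = -7*(-22682) = 158774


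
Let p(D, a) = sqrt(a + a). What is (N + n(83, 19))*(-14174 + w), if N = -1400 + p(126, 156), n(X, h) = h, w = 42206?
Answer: -38712192 + 56064*sqrt(78) ≈ -3.8217e+7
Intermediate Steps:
p(D, a) = sqrt(2)*sqrt(a) (p(D, a) = sqrt(2*a) = sqrt(2)*sqrt(a))
N = -1400 + 2*sqrt(78) (N = -1400 + sqrt(2)*sqrt(156) = -1400 + sqrt(2)*(2*sqrt(39)) = -1400 + 2*sqrt(78) ≈ -1382.3)
(N + n(83, 19))*(-14174 + w) = ((-1400 + 2*sqrt(78)) + 19)*(-14174 + 42206) = (-1381 + 2*sqrt(78))*28032 = -38712192 + 56064*sqrt(78)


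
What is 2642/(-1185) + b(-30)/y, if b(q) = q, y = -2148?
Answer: -939911/424230 ≈ -2.2156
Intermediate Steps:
2642/(-1185) + b(-30)/y = 2642/(-1185) - 30/(-2148) = 2642*(-1/1185) - 30*(-1/2148) = -2642/1185 + 5/358 = -939911/424230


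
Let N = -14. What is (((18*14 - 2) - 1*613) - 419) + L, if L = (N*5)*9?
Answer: -1412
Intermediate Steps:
L = -630 (L = -14*5*9 = -70*9 = -630)
(((18*14 - 2) - 1*613) - 419) + L = (((18*14 - 2) - 1*613) - 419) - 630 = (((252 - 2) - 613) - 419) - 630 = ((250 - 613) - 419) - 630 = (-363 - 419) - 630 = -782 - 630 = -1412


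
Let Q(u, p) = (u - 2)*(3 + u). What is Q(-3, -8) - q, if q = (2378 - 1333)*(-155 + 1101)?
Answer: -988570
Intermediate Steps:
Q(u, p) = (-2 + u)*(3 + u)
q = 988570 (q = 1045*946 = 988570)
Q(-3, -8) - q = (-6 - 3 + (-3)²) - 1*988570 = (-6 - 3 + 9) - 988570 = 0 - 988570 = -988570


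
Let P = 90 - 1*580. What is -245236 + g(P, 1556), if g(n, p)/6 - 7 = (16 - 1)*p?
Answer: -105154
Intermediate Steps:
P = -490 (P = 90 - 580 = -490)
g(n, p) = 42 + 90*p (g(n, p) = 42 + 6*((16 - 1)*p) = 42 + 6*(15*p) = 42 + 90*p)
-245236 + g(P, 1556) = -245236 + (42 + 90*1556) = -245236 + (42 + 140040) = -245236 + 140082 = -105154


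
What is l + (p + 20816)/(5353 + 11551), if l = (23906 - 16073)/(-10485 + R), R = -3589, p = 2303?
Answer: 96483887/118953448 ≈ 0.81111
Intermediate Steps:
l = -7833/14074 (l = (23906 - 16073)/(-10485 - 3589) = 7833/(-14074) = 7833*(-1/14074) = -7833/14074 ≈ -0.55656)
l + (p + 20816)/(5353 + 11551) = -7833/14074 + (2303 + 20816)/(5353 + 11551) = -7833/14074 + 23119/16904 = 96483887/118953448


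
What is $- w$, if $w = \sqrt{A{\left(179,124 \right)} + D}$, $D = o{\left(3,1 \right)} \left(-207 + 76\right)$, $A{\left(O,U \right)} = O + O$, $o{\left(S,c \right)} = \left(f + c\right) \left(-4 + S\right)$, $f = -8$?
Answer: $- i \sqrt{559} \approx - 23.643 i$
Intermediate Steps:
$o{\left(S,c \right)} = \left(-8 + c\right) \left(-4 + S\right)$
$A{\left(O,U \right)} = 2 O$
$D = -917$ ($D = \left(32 - 24 - 4 + 3 \cdot 1\right) \left(-207 + 76\right) = \left(32 - 24 - 4 + 3\right) \left(-131\right) = 7 \left(-131\right) = -917$)
$w = i \sqrt{559}$ ($w = \sqrt{2 \cdot 179 - 917} = \sqrt{358 - 917} = \sqrt{-559} = i \sqrt{559} \approx 23.643 i$)
$- w = - i \sqrt{559}$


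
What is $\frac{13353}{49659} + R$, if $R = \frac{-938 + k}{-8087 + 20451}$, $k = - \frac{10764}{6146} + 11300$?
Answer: $\frac{174028107326}{157231037579} \approx 1.1068$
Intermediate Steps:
$k = \frac{34719518}{3073}$ ($k = \left(-10764\right) \frac{1}{6146} + 11300 = - \frac{5382}{3073} + 11300 = \frac{34719518}{3073} \approx 11298.0$)
$R = \frac{7959261}{9498643}$ ($R = \frac{-938 + \frac{34719518}{3073}}{-8087 + 20451} = \frac{31837044}{3073 \cdot 12364} = \frac{31837044}{3073} \cdot \frac{1}{12364} = \frac{7959261}{9498643} \approx 0.83794$)
$\frac{13353}{49659} + R = \frac{13353}{49659} + \frac{7959261}{9498643} = 13353 \cdot \frac{1}{49659} + \frac{7959261}{9498643} = \frac{4451}{16553} + \frac{7959261}{9498643} = \frac{174028107326}{157231037579}$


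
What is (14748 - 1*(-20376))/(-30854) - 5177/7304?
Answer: -208138427/112678808 ≈ -1.8472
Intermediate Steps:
(14748 - 1*(-20376))/(-30854) - 5177/7304 = (14748 + 20376)*(-1/30854) - 5177*1/7304 = 35124*(-1/30854) - 5177/7304 = -17562/15427 - 5177/7304 = -208138427/112678808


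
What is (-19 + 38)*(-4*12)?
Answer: -912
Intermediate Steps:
(-19 + 38)*(-4*12) = 19*(-48) = -912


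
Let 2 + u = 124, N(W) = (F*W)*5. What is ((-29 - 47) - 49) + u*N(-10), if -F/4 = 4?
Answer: 97475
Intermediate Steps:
F = -16 (F = -4*4 = -16)
N(W) = -80*W (N(W) = -16*W*5 = -80*W)
u = 122 (u = -2 + 124 = 122)
((-29 - 47) - 49) + u*N(-10) = ((-29 - 47) - 49) + 122*(-80*(-10)) = (-76 - 49) + 122*800 = -125 + 97600 = 97475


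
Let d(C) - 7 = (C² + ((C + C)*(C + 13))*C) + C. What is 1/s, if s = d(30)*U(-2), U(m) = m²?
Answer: 1/313348 ≈ 3.1913e-6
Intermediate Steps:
d(C) = 7 + C + C² + 2*C²*(13 + C) (d(C) = 7 + ((C² + ((C + C)*(C + 13))*C) + C) = 7 + ((C² + ((2*C)*(13 + C))*C) + C) = 7 + ((C² + (2*C*(13 + C))*C) + C) = 7 + ((C² + 2*C²*(13 + C)) + C) = 7 + (C + C² + 2*C²*(13 + C)) = 7 + C + C² + 2*C²*(13 + C))
s = 313348 (s = (7 + 30 + 2*30³ + 27*30²)*(-2)² = (7 + 30 + 2*27000 + 27*900)*4 = (7 + 30 + 54000 + 24300)*4 = 78337*4 = 313348)
1/s = 1/313348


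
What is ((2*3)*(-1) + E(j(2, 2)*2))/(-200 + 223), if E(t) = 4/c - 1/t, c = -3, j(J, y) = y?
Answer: -91/276 ≈ -0.32971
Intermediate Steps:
E(t) = -4/3 - 1/t (E(t) = 4/(-3) - 1/t = 4*(-1/3) - 1/t = -4/3 - 1/t)
((2*3)*(-1) + E(j(2, 2)*2))/(-200 + 223) = ((2*3)*(-1) + (-4/3 - 1/(2*2)))/(-200 + 223) = (6*(-1) + (-4/3 - 1/4))/23 = (-6 + (-4/3 - 1*1/4))*(1/23) = (-6 + (-4/3 - 1/4))*(1/23) = (-6 - 19/12)*(1/23) = -91/12*1/23 = -91/276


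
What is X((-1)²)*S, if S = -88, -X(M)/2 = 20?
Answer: 3520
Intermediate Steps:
X(M) = -40 (X(M) = -2*20 = -40)
X((-1)²)*S = -40*(-88) = 3520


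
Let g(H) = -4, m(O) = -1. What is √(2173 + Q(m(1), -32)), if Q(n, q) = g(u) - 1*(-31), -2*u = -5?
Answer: 10*√22 ≈ 46.904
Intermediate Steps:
u = 5/2 (u = -½*(-5) = 5/2 ≈ 2.5000)
Q(n, q) = 27 (Q(n, q) = -4 - 1*(-31) = -4 + 31 = 27)
√(2173 + Q(m(1), -32)) = √(2173 + 27) = √2200 = 10*√22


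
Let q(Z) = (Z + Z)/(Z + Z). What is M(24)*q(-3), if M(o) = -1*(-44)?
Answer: 44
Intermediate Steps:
M(o) = 44
q(Z) = 1 (q(Z) = (2*Z)/((2*Z)) = (2*Z)*(1/(2*Z)) = 1)
M(24)*q(-3) = 44*1 = 44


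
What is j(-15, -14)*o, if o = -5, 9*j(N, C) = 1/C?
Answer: 5/126 ≈ 0.039683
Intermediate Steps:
j(N, C) = 1/(9*C)
j(-15, -14)*o = ((⅑)/(-14))*(-5) = ((⅑)*(-1/14))*(-5) = -1/126*(-5) = 5/126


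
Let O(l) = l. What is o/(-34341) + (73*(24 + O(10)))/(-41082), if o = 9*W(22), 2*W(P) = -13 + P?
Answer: -28966061/470265654 ≈ -0.061595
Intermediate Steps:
W(P) = -13/2 + P/2 (W(P) = (-13 + P)/2 = -13/2 + P/2)
o = 81/2 (o = 9*(-13/2 + (½)*22) = 9*(-13/2 + 11) = 9*(9/2) = 81/2 ≈ 40.500)
o/(-34341) + (73*(24 + O(10)))/(-41082) = (81/2)/(-34341) + (73*(24 + 10))/(-41082) = (81/2)*(-1/34341) + (73*34)*(-1/41082) = -27/22894 + 2482*(-1/41082) = -27/22894 - 1241/20541 = -28966061/470265654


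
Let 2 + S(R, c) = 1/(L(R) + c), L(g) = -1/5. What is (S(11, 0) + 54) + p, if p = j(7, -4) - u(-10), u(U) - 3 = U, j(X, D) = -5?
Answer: 49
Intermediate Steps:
L(g) = -⅕ (L(g) = -1*⅕ = -⅕)
u(U) = 3 + U
p = 2 (p = -5 - (3 - 10) = -5 - 1*(-7) = -5 + 7 = 2)
S(R, c) = -2 + 1/(-⅕ + c)
(S(11, 0) + 54) + p = ((7 - 10*0)/(-1 + 5*0) + 54) + 2 = ((7 + 0)/(-1 + 0) + 54) + 2 = (7/(-1) + 54) + 2 = (-1*7 + 54) + 2 = (-7 + 54) + 2 = 47 + 2 = 49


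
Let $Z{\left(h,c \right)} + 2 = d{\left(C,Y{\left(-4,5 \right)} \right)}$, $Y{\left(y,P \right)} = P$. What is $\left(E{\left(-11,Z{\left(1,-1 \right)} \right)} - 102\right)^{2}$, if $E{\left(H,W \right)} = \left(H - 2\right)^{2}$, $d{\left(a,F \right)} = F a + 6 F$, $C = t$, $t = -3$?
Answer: $4489$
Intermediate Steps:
$C = -3$
$d{\left(a,F \right)} = 6 F + F a$
$Z{\left(h,c \right)} = 13$ ($Z{\left(h,c \right)} = -2 + 5 \left(6 - 3\right) = -2 + 5 \cdot 3 = -2 + 15 = 13$)
$E{\left(H,W \right)} = \left(-2 + H\right)^{2}$
$\left(E{\left(-11,Z{\left(1,-1 \right)} \right)} - 102\right)^{2} = \left(\left(-2 - 11\right)^{2} - 102\right)^{2} = \left(\left(-13\right)^{2} - 102\right)^{2} = \left(169 - 102\right)^{2} = 67^{2} = 4489$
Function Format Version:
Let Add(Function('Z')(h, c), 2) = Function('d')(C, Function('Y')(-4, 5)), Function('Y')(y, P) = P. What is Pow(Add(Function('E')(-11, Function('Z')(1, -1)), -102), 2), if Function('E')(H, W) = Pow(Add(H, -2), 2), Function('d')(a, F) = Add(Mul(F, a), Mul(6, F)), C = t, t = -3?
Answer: 4489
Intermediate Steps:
C = -3
Function('d')(a, F) = Add(Mul(6, F), Mul(F, a))
Function('Z')(h, c) = 13 (Function('Z')(h, c) = Add(-2, Mul(5, Add(6, -3))) = Add(-2, Mul(5, 3)) = Add(-2, 15) = 13)
Function('E')(H, W) = Pow(Add(-2, H), 2)
Pow(Add(Function('E')(-11, Function('Z')(1, -1)), -102), 2) = Pow(Add(Pow(Add(-2, -11), 2), -102), 2) = Pow(Add(Pow(-13, 2), -102), 2) = Pow(Add(169, -102), 2) = Pow(67, 2) = 4489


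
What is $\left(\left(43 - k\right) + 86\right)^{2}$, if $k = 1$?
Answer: $16384$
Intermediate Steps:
$\left(\left(43 - k\right) + 86\right)^{2} = \left(\left(43 - 1\right) + 86\right)^{2} = \left(42 + 86\right)^{2} = 128^{2} = 16384$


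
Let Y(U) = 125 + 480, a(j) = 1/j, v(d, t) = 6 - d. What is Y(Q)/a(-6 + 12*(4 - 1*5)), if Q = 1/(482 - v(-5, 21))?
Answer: -10890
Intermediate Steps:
Q = 1/471 (Q = 1/(482 - (6 - 1*(-5))) = 1/(482 - (6 + 5)) = 1/(482 - 1*11) = 1/(482 - 11) = 1/471 ≈ 0.0021231)
Y(U) = 605
Y(Q)/a(-6 + 12*(4 - 1*5)) = 605/(1/(-6 + 12*(4 - 1*5))) = 605/(1/(-6 + 12*(4 - 5))) = 605/(1/(-6 + 12*(-1))) = 605/(1/(-6 - 12)) = 605/(1/(-18)) = 605/(-1/18) = 605*(-18) = -10890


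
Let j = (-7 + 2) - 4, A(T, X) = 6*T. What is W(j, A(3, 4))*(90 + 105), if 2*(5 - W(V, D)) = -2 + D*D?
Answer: -30420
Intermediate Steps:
j = -9 (j = -5 - 4 = -9)
W(V, D) = 6 - D²/2 (W(V, D) = 5 - (-2 + D*D)/2 = 5 - (-2 + D²)/2 = 5 + (1 - D²/2) = 6 - D²/2)
W(j, A(3, 4))*(90 + 105) = (6 - (6*3)²/2)*(90 + 105) = (6 - ½*18²)*195 = (6 - ½*324)*195 = (6 - 162)*195 = -156*195 = -30420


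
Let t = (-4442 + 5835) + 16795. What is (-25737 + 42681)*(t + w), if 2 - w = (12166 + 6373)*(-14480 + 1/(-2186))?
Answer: 4971877409977128/1093 ≈ 4.5488e+12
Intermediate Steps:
t = 18188 (t = 1393 + 16795 = 18188)
w = 586820180831/2186 (w = 2 - (12166 + 6373)*(-14480 + 1/(-2186)) = 2 - 18539*(-14480 - 1/2186) = 2 - 18539*(-31653281)/2186 = 2 - 1*(-586820176459/2186) = 2 + 586820176459/2186 = 586820180831/2186 ≈ 2.6844e+8)
(-25737 + 42681)*(t + w) = (-25737 + 42681)*(18188 + 586820180831/2186) = 16944*(586859939799/2186) = 4971877409977128/1093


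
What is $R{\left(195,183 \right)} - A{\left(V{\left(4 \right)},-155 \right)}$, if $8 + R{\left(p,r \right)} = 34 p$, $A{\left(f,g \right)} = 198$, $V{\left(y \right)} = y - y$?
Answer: $6424$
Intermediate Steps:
$V{\left(y \right)} = 0$
$R{\left(p,r \right)} = -8 + 34 p$
$R{\left(195,183 \right)} - A{\left(V{\left(4 \right)},-155 \right)} = \left(-8 + 34 \cdot 195\right) - 198 = \left(-8 + 6630\right) - 198 = 6622 - 198 = 6424$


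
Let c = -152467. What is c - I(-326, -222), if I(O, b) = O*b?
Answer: -224839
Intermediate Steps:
c - I(-326, -222) = -152467 - (-326)*(-222) = -152467 - 1*72372 = -152467 - 72372 = -224839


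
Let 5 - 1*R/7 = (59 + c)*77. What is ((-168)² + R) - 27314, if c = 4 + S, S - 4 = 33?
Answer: -52955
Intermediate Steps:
S = 37 (S = 4 + 33 = 37)
c = 41 (c = 4 + 37 = 41)
R = -53865 (R = 35 - 7*(59 + 41)*77 = 35 - 700*77 = 35 - 7*7700 = 35 - 53900 = -53865)
((-168)² + R) - 27314 = ((-168)² - 53865) - 27314 = (28224 - 53865) - 27314 = -25641 - 27314 = -52955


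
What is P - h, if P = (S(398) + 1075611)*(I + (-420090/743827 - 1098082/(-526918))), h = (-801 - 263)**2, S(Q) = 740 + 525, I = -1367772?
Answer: -41235018728537444521036/27995416799 ≈ -1.4729e+12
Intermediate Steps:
S(Q) = 1265
h = 1132096 (h = (-1064)**2 = 1132096)
P = -41234987035038068040332/27995416799 (P = (1265 + 1075611)*(-1367772 + (-420090/743827 - 1098082/(-526918))) = 1076876*(-1367772 + (-420090*1/743827 - 1098082*(-1/526918))) = 1076876*(-1367772 + (-420090/743827 + 549041/263459)) = 1076876*(-1367772 + 42530718371/27995416799) = 1076876*(-38291304695283457/27995416799) = -41234987035038068040332/27995416799 ≈ -1.4729e+12)
P - h = -41234987035038068040332/27995416799 - 1*1132096 = -41234987035038068040332/27995416799 - 1132096 = -41235018728537444521036/27995416799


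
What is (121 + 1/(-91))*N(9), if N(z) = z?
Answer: 99090/91 ≈ 1088.9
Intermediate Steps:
(121 + 1/(-91))*N(9) = (121 + 1/(-91))*9 = (121 - 1/91)*9 = (11010/91)*9 = 99090/91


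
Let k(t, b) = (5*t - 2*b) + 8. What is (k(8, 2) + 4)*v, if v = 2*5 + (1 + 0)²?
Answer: 528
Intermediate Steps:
k(t, b) = 8 - 2*b + 5*t (k(t, b) = (-2*b + 5*t) + 8 = 8 - 2*b + 5*t)
v = 11 (v = 10 + 1² = 10 + 1 = 11)
(k(8, 2) + 4)*v = ((8 - 2*2 + 5*8) + 4)*11 = ((8 - 4 + 40) + 4)*11 = (44 + 4)*11 = 48*11 = 528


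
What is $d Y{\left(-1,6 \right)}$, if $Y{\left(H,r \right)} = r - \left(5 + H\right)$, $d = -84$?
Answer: $-168$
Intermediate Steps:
$Y{\left(H,r \right)} = -5 + r - H$ ($Y{\left(H,r \right)} = r - \left(5 + H\right) = -5 + r - H$)
$d Y{\left(-1,6 \right)} = - 84 \left(-5 + 6 - -1\right) = - 84 \left(-5 + 6 + 1\right) = \left(-84\right) 2 = -168$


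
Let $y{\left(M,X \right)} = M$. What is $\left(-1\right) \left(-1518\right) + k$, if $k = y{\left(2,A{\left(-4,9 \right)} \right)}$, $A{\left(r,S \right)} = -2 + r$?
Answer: $1520$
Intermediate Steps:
$k = 2$
$\left(-1\right) \left(-1518\right) + k = \left(-1\right) \left(-1518\right) + 2 = 1518 + 2 = 1520$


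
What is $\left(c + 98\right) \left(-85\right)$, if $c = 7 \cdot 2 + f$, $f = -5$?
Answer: $-9095$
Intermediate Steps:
$c = 9$ ($c = 7 \cdot 2 - 5 = 14 - 5 = 9$)
$\left(c + 98\right) \left(-85\right) = \left(9 + 98\right) \left(-85\right) = 107 \left(-85\right) = -9095$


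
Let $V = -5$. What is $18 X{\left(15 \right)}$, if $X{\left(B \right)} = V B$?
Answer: $-1350$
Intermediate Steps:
$X{\left(B \right)} = - 5 B$
$18 X{\left(15 \right)} = 18 \left(\left(-5\right) 15\right) = 18 \left(-75\right) = -1350$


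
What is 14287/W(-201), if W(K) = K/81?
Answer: -385749/67 ≈ -5757.4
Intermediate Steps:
W(K) = K/81 (W(K) = K*(1/81) = K/81)
14287/W(-201) = 14287/(((1/81)*(-201))) = 14287/(-67/27) = 14287*(-27/67) = -385749/67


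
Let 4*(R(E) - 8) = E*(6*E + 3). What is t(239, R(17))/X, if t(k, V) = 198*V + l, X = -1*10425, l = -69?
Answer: -11983/1390 ≈ -8.6209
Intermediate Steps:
X = -10425
R(E) = 8 + E*(3 + 6*E)/4 (R(E) = 8 + (E*(6*E + 3))/4 = 8 + (E*(3 + 6*E))/4 = 8 + E*(3 + 6*E)/4)
t(k, V) = -69 + 198*V (t(k, V) = 198*V - 69 = -69 + 198*V)
t(239, R(17))/X = (-69 + 198*(8 + (3/2)*17**2 + (3/4)*17))/(-10425) = (-69 + 198*(8 + (3/2)*289 + 51/4))*(-1/10425) = (-69 + 198*(8 + 867/2 + 51/4))*(-1/10425) = (-69 + 198*(1817/4))*(-1/10425) = (-69 + 179883/2)*(-1/10425) = (179745/2)*(-1/10425) = -11983/1390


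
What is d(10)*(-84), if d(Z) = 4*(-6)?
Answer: 2016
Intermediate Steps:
d(Z) = -24
d(10)*(-84) = -24*(-84) = 2016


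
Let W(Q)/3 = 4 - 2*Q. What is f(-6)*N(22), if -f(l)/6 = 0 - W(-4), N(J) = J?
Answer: 4752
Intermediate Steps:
W(Q) = 12 - 6*Q (W(Q) = 3*(4 - 2*Q) = 12 - 6*Q)
f(l) = 216 (f(l) = -6*(0 - (12 - 6*(-4))) = -6*(0 - (12 + 24)) = -6*(0 - 1*36) = -6*(0 - 36) = -6*(-36) = 216)
f(-6)*N(22) = 216*22 = 4752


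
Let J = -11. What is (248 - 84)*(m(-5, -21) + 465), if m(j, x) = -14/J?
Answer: 841156/11 ≈ 76469.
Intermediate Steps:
m(j, x) = 14/11 (m(j, x) = -14/(-11) = -14*(-1/11) = 14/11)
(248 - 84)*(m(-5, -21) + 465) = (248 - 84)*(14/11 + 465) = 164*(5129/11) = 841156/11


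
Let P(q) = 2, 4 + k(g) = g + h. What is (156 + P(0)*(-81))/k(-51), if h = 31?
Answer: ¼ ≈ 0.25000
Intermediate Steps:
k(g) = 27 + g (k(g) = -4 + (g + 31) = -4 + (31 + g) = 27 + g)
(156 + P(0)*(-81))/k(-51) = (156 + 2*(-81))/(27 - 51) = (156 - 162)/(-24) = -6*(-1/24) = ¼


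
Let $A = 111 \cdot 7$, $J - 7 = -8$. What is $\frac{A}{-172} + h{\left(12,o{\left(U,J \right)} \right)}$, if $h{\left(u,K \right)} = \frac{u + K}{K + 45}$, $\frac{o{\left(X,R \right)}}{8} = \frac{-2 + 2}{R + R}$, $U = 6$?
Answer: $- \frac{10967}{2580} \approx -4.2508$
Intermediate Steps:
$J = -1$ ($J = 7 - 8 = -1$)
$o{\left(X,R \right)} = 0$ ($o{\left(X,R \right)} = 8 \frac{-2 + 2}{R + R} = 8 \frac{0}{2 R} = 8 \cdot 0 \frac{1}{2 R} = 8 \cdot 0 = 0$)
$h{\left(u,K \right)} = \frac{K + u}{45 + K}$
$A = 777$
$\frac{A}{-172} + h{\left(12,o{\left(U,J \right)} \right)} = \frac{777}{-172} + \frac{0 + 12}{45 + 0} = 777 \left(- \frac{1}{172}\right) + \frac{1}{45} \cdot 12 = - \frac{777}{172} + \frac{1}{45} \cdot 12 = - \frac{777}{172} + \frac{4}{15} = - \frac{10967}{2580}$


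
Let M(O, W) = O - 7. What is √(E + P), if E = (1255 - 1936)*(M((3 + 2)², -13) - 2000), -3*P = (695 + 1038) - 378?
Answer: √12143613/3 ≈ 1161.6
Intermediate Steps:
M(O, W) = -7 + O
P = -1355/3 (P = -((695 + 1038) - 378)/3 = -(1733 - 378)/3 = -⅓*1355 = -1355/3 ≈ -451.67)
E = 1349742 (E = (1255 - 1936)*((-7 + (3 + 2)²) - 2000) = -681*((-7 + 5²) - 2000) = -681*((-7 + 25) - 2000) = -681*(18 - 2000) = -681*(-1982) = 1349742)
√(E + P) = √(1349742 - 1355/3) = √(4047871/3) = √12143613/3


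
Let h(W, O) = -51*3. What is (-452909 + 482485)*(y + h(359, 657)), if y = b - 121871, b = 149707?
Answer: 818752408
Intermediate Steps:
h(W, O) = -153
y = 27836 (y = 149707 - 121871 = 27836)
(-452909 + 482485)*(y + h(359, 657)) = (-452909 + 482485)*(27836 - 153) = 29576*27683 = 818752408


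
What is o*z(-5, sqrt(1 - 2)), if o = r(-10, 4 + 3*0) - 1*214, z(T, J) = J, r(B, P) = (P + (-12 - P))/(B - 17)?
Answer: -1922*I/9 ≈ -213.56*I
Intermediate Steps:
r(B, P) = -12/(-17 + B)
o = -1922/9 (o = -12/(-17 - 10) - 1*214 = -12/(-27) - 214 = -12*(-1/27) - 214 = 4/9 - 214 = -1922/9 ≈ -213.56)
o*z(-5, sqrt(1 - 2)) = -1922*sqrt(1 - 2)/9 = -1922*I/9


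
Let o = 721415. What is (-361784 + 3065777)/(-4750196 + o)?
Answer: -901331/1342927 ≈ -0.67117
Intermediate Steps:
(-361784 + 3065777)/(-4750196 + o) = (-361784 + 3065777)/(-4750196 + 721415) = 2703993/(-4028781) = 2703993*(-1/4028781) = -901331/1342927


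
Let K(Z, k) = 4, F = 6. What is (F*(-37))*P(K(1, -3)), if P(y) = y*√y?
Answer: -1776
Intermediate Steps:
P(y) = y^(3/2)
(F*(-37))*P(K(1, -3)) = (6*(-37))*4^(3/2) = -222*8 = -1776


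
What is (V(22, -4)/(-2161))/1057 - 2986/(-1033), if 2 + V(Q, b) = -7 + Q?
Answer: 6820539093/2359554841 ≈ 2.8906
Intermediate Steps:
V(Q, b) = -9 + Q (V(Q, b) = -2 + (-7 + Q) = -9 + Q)
(V(22, -4)/(-2161))/1057 - 2986/(-1033) = ((-9 + 22)/(-2161))/1057 - 2986/(-1033) = (13*(-1/2161))*(1/1057) - 2986*(-1/1033) = -13/2161*1/1057 + 2986/1033 = -13/2284177 + 2986/1033 = 6820539093/2359554841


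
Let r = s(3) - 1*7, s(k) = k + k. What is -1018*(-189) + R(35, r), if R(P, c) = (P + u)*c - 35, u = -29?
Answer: 192361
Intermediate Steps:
s(k) = 2*k
r = -1 (r = 2*3 - 1*7 = 6 - 7 = -1)
R(P, c) = -35 + c*(-29 + P) (R(P, c) = (P - 29)*c - 35 = (-29 + P)*c - 35 = c*(-29 + P) - 35 = -35 + c*(-29 + P))
-1018*(-189) + R(35, r) = -1018*(-189) + (-35 - 29*(-1) + 35*(-1)) = 192402 + (-35 + 29 - 35) = 192402 - 41 = 192361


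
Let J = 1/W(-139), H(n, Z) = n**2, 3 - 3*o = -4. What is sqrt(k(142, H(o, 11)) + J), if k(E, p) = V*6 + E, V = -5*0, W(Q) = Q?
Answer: 3*sqrt(304827)/139 ≈ 11.916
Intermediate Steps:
V = 0
o = 7/3 (o = 1 - 1/3*(-4) = 1 + 4/3 = 7/3 ≈ 2.3333)
J = -1/139 (J = 1/(-139) = -1/139 ≈ -0.0071942)
k(E, p) = E (k(E, p) = 0*6 + E = 0 + E = E)
sqrt(k(142, H(o, 11)) + J) = sqrt(142 - 1/139) = sqrt(19737/139) = 3*sqrt(304827)/139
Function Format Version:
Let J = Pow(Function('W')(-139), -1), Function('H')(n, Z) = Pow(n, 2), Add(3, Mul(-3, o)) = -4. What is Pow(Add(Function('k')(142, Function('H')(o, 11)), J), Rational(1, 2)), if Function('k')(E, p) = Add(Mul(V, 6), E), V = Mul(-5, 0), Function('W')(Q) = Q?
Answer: Mul(Rational(3, 139), Pow(304827, Rational(1, 2))) ≈ 11.916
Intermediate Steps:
V = 0
o = Rational(7, 3) (o = Add(1, Mul(Rational(-1, 3), -4)) = Add(1, Rational(4, 3)) = Rational(7, 3) ≈ 2.3333)
J = Rational(-1, 139) (J = Pow(-139, -1) = Rational(-1, 139) ≈ -0.0071942)
Function('k')(E, p) = E (Function('k')(E, p) = Add(Mul(0, 6), E) = Add(0, E) = E)
Pow(Add(Function('k')(142, Function('H')(o, 11)), J), Rational(1, 2)) = Pow(Add(142, Rational(-1, 139)), Rational(1, 2)) = Pow(Rational(19737, 139), Rational(1, 2)) = Mul(Rational(3, 139), Pow(304827, Rational(1, 2)))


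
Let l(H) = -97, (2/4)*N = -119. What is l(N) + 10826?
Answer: 10729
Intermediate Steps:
N = -238 (N = 2*(-119) = -238)
l(N) + 10826 = -97 + 10826 = 10729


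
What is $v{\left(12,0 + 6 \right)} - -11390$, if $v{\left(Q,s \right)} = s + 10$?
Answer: $11406$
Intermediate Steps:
$v{\left(Q,s \right)} = 10 + s$
$v{\left(12,0 + 6 \right)} - -11390 = \left(10 + \left(0 + 6\right)\right) - -11390 = \left(10 + 6\right) + 11390 = 16 + 11390 = 11406$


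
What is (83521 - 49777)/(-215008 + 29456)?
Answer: -2109/11597 ≈ -0.18186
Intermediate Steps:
(83521 - 49777)/(-215008 + 29456) = 33744/(-185552) = 33744*(-1/185552) = -2109/11597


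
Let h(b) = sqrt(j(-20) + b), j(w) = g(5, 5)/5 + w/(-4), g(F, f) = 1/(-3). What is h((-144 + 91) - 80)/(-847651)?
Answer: -I*sqrt(28815)/12714765 ≈ -1.3351e-5*I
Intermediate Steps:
g(F, f) = -1/3
j(w) = -1/15 - w/4 (j(w) = -1/3/5 + w/(-4) = -1/3*1/5 + w*(-1/4) = -1/15 - w/4)
h(b) = sqrt(74/15 + b) (h(b) = sqrt((-1/15 - 1/4*(-20)) + b) = sqrt((-1/15 + 5) + b) = sqrt(74/15 + b))
h((-144 + 91) - 80)/(-847651) = (sqrt(1110 + 225*((-144 + 91) - 80))/15)/(-847651) = (sqrt(1110 + 225*(-53 - 80))/15)*(-1/847651) = (sqrt(1110 + 225*(-133))/15)*(-1/847651) = (sqrt(1110 - 29925)/15)*(-1/847651) = (sqrt(-28815)/15)*(-1/847651) = ((I*sqrt(28815))/15)*(-1/847651) = (I*sqrt(28815)/15)*(-1/847651) = -I*sqrt(28815)/12714765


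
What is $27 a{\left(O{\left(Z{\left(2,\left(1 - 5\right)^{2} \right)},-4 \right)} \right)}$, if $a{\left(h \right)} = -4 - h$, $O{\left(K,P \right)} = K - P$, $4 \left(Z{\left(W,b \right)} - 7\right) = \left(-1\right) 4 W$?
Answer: $-351$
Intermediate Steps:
$Z{\left(W,b \right)} = 7 - W$ ($Z{\left(W,b \right)} = 7 + \frac{\left(-1\right) 4 W}{4} = 7 + \frac{\left(-4\right) W}{4} = 7 - W$)
$27 a{\left(O{\left(Z{\left(2,\left(1 - 5\right)^{2} \right)},-4 \right)} \right)} = 27 \left(-4 - \left(\left(7 - 2\right) - -4\right)\right) = 27 \left(-4 - \left(\left(7 - 2\right) + 4\right)\right) = 27 \left(-4 - \left(5 + 4\right)\right) = 27 \left(-4 - 9\right) = 27 \left(-13\right) = -351$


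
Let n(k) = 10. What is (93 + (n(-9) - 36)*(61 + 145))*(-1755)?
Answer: 9236565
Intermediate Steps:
(93 + (n(-9) - 36)*(61 + 145))*(-1755) = (93 + (10 - 36)*(61 + 145))*(-1755) = (93 - 26*206)*(-1755) = (93 - 5356)*(-1755) = -5263*(-1755) = 9236565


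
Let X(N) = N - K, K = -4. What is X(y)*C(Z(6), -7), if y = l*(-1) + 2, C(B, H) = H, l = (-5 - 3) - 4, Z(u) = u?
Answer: -126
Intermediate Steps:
l = -12 (l = -8 - 4 = -12)
y = 14 (y = -12*(-1) + 2 = 12 + 2 = 14)
X(N) = 4 + N (X(N) = N - 1*(-4) = N + 4 = 4 + N)
X(y)*C(Z(6), -7) = (4 + 14)*(-7) = 18*(-7) = -126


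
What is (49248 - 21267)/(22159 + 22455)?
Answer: 27981/44614 ≈ 0.62718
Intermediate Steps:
(49248 - 21267)/(22159 + 22455) = 27981/44614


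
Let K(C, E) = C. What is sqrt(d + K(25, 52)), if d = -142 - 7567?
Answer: 2*I*sqrt(1921) ≈ 87.658*I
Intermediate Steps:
d = -7709
sqrt(d + K(25, 52)) = sqrt(-7709 + 25) = sqrt(-7684) = 2*I*sqrt(1921)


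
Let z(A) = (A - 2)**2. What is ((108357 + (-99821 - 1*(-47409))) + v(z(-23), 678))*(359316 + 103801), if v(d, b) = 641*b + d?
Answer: 227468250656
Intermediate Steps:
z(A) = (-2 + A)**2
v(d, b) = d + 641*b
((108357 + (-99821 - 1*(-47409))) + v(z(-23), 678))*(359316 + 103801) = ((108357 + (-99821 - 1*(-47409))) + ((-2 - 23)**2 + 641*678))*(359316 + 103801) = ((108357 + (-99821 + 47409)) + ((-25)**2 + 434598))*463117 = ((108357 - 52412) + (625 + 434598))*463117 = (55945 + 435223)*463117 = 491168*463117 = 227468250656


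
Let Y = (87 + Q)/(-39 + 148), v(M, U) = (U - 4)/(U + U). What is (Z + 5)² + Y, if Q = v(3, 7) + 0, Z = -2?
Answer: 14955/1526 ≈ 9.8001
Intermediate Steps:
v(M, U) = (-4 + U)/(2*U) (v(M, U) = (-4 + U)/((2*U)) = (-4 + U)*(1/(2*U)) = (-4 + U)/(2*U))
Q = 3/14 (Q = (½)*(-4 + 7)/7 + 0 = (½)*(⅐)*3 + 0 = 3/14 + 0 = 3/14 ≈ 0.21429)
Y = 1221/1526 (Y = (87 + 3/14)/(-39 + 148) = (1221/14)/109 = (1221/14)*(1/109) = 1221/1526 ≈ 0.80013)
(Z + 5)² + Y = (-2 + 5)² + 1221/1526 = 3² + 1221/1526 = 9 + 1221/1526 = 14955/1526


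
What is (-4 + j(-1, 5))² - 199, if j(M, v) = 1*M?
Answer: -174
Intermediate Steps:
j(M, v) = M
(-4 + j(-1, 5))² - 199 = (-4 - 1)² - 199 = (-5)² - 199 = 25 - 199 = -174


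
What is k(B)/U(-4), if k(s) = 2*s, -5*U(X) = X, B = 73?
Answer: 365/2 ≈ 182.50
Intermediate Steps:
U(X) = -X/5
k(B)/U(-4) = (2*73)/((-1/5*(-4))) = 146/(4/5) = 146*(5/4) = 365/2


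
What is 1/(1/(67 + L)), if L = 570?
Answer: 637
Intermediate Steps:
1/(1/(67 + L)) = 1/(1/(67 + 570)) = 1/(1/637) = 637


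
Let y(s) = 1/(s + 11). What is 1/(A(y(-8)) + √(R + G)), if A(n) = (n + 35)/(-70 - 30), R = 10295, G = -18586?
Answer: -7950/186550309 - 22500*I*√8291/186550309 ≈ -4.2616e-5 - 0.010982*I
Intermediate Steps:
y(s) = 1/(11 + s)
A(n) = -7/20 - n/100 (A(n) = (35 + n)/(-100) = (35 + n)*(-1/100) = -7/20 - n/100)
1/(A(y(-8)) + √(R + G)) = 1/((-7/20 - 1/(100*(11 - 8))) + √(10295 - 18586)) = 1/((-7/20 - 1/100/3) + √(-8291)) = 1/((-7/20 - 1/100*⅓) + I*√8291) = 1/((-7/20 - 1/300) + I*√8291) = 1/(-53/150 + I*√8291)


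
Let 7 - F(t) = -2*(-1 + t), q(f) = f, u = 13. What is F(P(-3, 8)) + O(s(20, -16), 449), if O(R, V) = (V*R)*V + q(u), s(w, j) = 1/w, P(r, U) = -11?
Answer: 201521/20 ≈ 10076.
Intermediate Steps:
O(R, V) = 13 + R*V**2 (O(R, V) = (V*R)*V + 13 = (R*V)*V + 13 = R*V**2 + 13 = 13 + R*V**2)
F(t) = 5 + 2*t (F(t) = 7 - (-2)*(-1 + t) = 7 - (2 - 2*t) = 7 + (-2 + 2*t) = 5 + 2*t)
F(P(-3, 8)) + O(s(20, -16), 449) = (5 + 2*(-11)) + (13 + 449**2/20) = (5 - 22) + (13 + (1/20)*201601) = -17 + (13 + 201601/20) = -17 + 201861/20 = 201521/20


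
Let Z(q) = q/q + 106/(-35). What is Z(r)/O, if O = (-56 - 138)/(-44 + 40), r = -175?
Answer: -142/3395 ≈ -0.041826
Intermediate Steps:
O = 97/2 (O = -194/(-4) = -194*(-¼) = 97/2 ≈ 48.500)
Z(q) = -71/35 (Z(q) = 1 + 106*(-1/35) = 1 - 106/35 = -71/35)
Z(r)/O = -71/(35*97/2) = -71/35*2/97 = -142/3395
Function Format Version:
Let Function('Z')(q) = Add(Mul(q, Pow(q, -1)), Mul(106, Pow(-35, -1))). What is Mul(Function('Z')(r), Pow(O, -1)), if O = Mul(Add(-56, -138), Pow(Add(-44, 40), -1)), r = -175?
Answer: Rational(-142, 3395) ≈ -0.041826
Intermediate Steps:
O = Rational(97, 2) (O = Mul(-194, Pow(-4, -1)) = Mul(-194, Rational(-1, 4)) = Rational(97, 2) ≈ 48.500)
Function('Z')(q) = Rational(-71, 35) (Function('Z')(q) = Add(1, Mul(106, Rational(-1, 35))) = Add(1, Rational(-106, 35)) = Rational(-71, 35))
Mul(Function('Z')(r), Pow(O, -1)) = Mul(Rational(-71, 35), Pow(Rational(97, 2), -1)) = Mul(Rational(-71, 35), Rational(2, 97)) = Rational(-142, 3395)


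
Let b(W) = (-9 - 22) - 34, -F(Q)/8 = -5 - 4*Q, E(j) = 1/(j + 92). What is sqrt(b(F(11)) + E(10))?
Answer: I*sqrt(676158)/102 ≈ 8.0616*I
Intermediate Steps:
E(j) = 1/(92 + j)
F(Q) = 40 + 32*Q (F(Q) = -8*(-5 - 4*Q) = 40 + 32*Q)
b(W) = -65 (b(W) = -31 - 34 = -65)
sqrt(b(F(11)) + E(10)) = sqrt(-65 + 1/(92 + 10)) = sqrt(-65 + 1/102) = sqrt(-6629/102) = I*sqrt(676158)/102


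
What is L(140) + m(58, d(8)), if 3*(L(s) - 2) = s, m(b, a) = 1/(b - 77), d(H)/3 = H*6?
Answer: 2771/57 ≈ 48.614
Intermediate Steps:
d(H) = 18*H (d(H) = 3*(H*6) = 3*(6*H) = 18*H)
m(b, a) = 1/(-77 + b)
L(s) = 2 + s/3
L(140) + m(58, d(8)) = (2 + (1/3)*140) + 1/(-77 + 58) = (2 + 140/3) + 1/(-19) = 146/3 - 1/19 = 2771/57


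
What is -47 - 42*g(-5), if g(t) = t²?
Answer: -1097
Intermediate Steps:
-47 - 42*g(-5) = -47 - 42*(-5)² = -47 - 42*25 = -47 - 1050 = -1097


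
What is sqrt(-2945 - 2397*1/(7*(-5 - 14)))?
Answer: 2*I*sqrt(12943826)/133 ≈ 54.102*I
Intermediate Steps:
sqrt(-2945 - 2397*1/(7*(-5 - 14))) = sqrt(-2945 - 2397/((-19*7))) = sqrt(-2945 - 2397/(-133)) = sqrt(-2945 - 2397*(-1/133)) = sqrt(-2945 + 2397/133) = sqrt(-389288/133) = 2*I*sqrt(12943826)/133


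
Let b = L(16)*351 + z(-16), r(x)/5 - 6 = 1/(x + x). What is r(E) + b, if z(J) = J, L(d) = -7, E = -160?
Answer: -156353/64 ≈ -2443.0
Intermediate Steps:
r(x) = 30 + 5/(2*x) (r(x) = 30 + 5/(x + x) = 30 + 5/((2*x)) = 30 + 5*(1/(2*x)) = 30 + 5/(2*x))
b = -2473 (b = -7*351 - 16 = -2457 - 16 = -2473)
r(E) + b = (30 + (5/2)/(-160)) - 2473 = (30 + (5/2)*(-1/160)) - 2473 = (30 - 1/64) - 2473 = 1919/64 - 2473 = -156353/64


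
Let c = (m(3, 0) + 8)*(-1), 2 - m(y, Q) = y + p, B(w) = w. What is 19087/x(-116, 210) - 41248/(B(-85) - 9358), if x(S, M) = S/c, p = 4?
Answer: 545500391/1095388 ≈ 498.00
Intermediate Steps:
m(y, Q) = -2 - y (m(y, Q) = 2 - (y + 4) = 2 - (4 + y) = 2 + (-4 - y) = -2 - y)
c = -3 (c = ((-2 - 1*3) + 8)*(-1) = ((-2 - 3) + 8)*(-1) = (-5 + 8)*(-1) = 3*(-1) = -3)
x(S, M) = -S/3 (x(S, M) = S/(-3) = S*(-1/3) = -S/3)
19087/x(-116, 210) - 41248/(B(-85) - 9358) = 19087/((-1/3*(-116))) - 41248/(-85 - 9358) = 19087/(116/3) - 41248/(-9443) = 19087*(3/116) - 41248*(-1/9443) = 57261/116 + 41248/9443 = 545500391/1095388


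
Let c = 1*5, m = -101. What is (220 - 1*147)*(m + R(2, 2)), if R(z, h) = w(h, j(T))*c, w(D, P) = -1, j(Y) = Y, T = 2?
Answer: -7738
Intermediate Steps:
c = 5
R(z, h) = -5 (R(z, h) = -1*5 = -5)
(220 - 1*147)*(m + R(2, 2)) = (220 - 1*147)*(-101 - 5) = (220 - 147)*(-106) = 73*(-106) = -7738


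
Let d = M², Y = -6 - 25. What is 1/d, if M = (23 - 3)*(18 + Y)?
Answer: 1/67600 ≈ 1.4793e-5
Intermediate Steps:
Y = -31
M = -260 (M = (23 - 3)*(18 - 31) = 20*(-13) = -260)
d = 67600 (d = (-260)² = 67600)
1/d = 1/67600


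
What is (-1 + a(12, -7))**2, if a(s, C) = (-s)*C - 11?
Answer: 5184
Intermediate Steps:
a(s, C) = -11 - C*s (a(s, C) = -C*s - 11 = -11 - C*s)
(-1 + a(12, -7))**2 = (-1 + (-11 - 1*(-7)*12))**2 = (-1 + (-11 + 84))**2 = (-1 + 73)**2 = 72**2 = 5184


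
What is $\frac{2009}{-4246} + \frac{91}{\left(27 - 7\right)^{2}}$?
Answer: $- \frac{208607}{849200} \approx -0.24565$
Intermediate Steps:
$\frac{2009}{-4246} + \frac{91}{\left(27 - 7\right)^{2}} = 2009 \left(- \frac{1}{4246}\right) + \frac{91}{20^{2}} = - \frac{2009}{4246} + \frac{91}{400} = - \frac{208607}{849200}$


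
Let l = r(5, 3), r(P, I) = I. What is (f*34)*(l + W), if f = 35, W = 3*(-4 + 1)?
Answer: -7140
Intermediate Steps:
l = 3
W = -9 (W = 3*(-3) = -9)
(f*34)*(l + W) = (35*34)*(3 - 9) = 1190*(-6) = -7140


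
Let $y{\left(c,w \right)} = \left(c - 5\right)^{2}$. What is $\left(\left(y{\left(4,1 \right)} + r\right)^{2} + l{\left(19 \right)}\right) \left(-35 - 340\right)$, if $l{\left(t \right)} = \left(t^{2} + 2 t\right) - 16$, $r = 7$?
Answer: $-167625$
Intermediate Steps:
$l{\left(t \right)} = -16 + t^{2} + 2 t$
$y{\left(c,w \right)} = \left(-5 + c\right)^{2}$
$\left(\left(y{\left(4,1 \right)} + r\right)^{2} + l{\left(19 \right)}\right) \left(-35 - 340\right) = \left(\left(\left(-5 + 4\right)^{2} + 7\right)^{2} + \left(-16 + 19^{2} + 2 \cdot 19\right)\right) \left(-35 - 340\right) = \left(\left(\left(-1\right)^{2} + 7\right)^{2} + \left(-16 + 361 + 38\right)\right) \left(-375\right) = \left(\left(1 + 7\right)^{2} + 383\right) \left(-375\right) = \left(8^{2} + 383\right) \left(-375\right) = \left(64 + 383\right) \left(-375\right) = 447 \left(-375\right) = -167625$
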